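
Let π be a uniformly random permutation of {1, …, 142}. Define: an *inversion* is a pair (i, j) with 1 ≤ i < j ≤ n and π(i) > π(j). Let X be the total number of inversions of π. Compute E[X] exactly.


Write X = Σ X_I over the C(142, 2) = 10011 pairs i < j, with X_I the indicator of one inversion.
There are 10011 indicators.
For each fixed pair i < j, the values π(i) and π(j) are two distinct elements of {1, …, 142} in uniformly random order; by symmetry P[π(i) > π(j)] = 1/2.
By linearity: E[X] = 10011 · (1/2) = C(142, 2) · (1/2) = 10011/2 = 10011/2 ≈ 5005.5000.

E[X] = 10011/2 = 5005.5000.


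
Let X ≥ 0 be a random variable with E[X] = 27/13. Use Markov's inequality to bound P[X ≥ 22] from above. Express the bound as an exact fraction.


μ = E[X] = 27/13, a = 22.
Markov: P[X ≥ 22] ≤ μ/a = (27/13)/22 = 27/286.
Numerically: ≈ 0.094.
(Since a = 22 > μ = 2.077, the bound 27/286 is < 1 and informative.)

P[X ≥ 22] ≤ 27/286 ≈ 0.094.


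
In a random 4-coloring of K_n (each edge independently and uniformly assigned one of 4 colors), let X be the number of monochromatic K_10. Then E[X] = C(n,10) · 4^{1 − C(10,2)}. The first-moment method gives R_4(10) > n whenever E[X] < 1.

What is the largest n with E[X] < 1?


We need C(n, 10) · 4^{1 − 45} < 1, i.e. C(n, 10) < 4^{45 − 1} = 309485009821345068724781056.
Check values of n near the boundary:
  n = 2017: C(2017, 10) = 300324964434452596180990448; 300324964434452596180990448 < 309485009821345068724781056? YES
  n = 2018: C(2018, 10) = 301820606687612220663963508; 301820606687612220663963508 < 309485009821345068724781056? YES
  n = 2019: C(2019, 10) = 303322949179835278009229628; 303322949179835278009229628 < 309485009821345068724781056? YES
  n = 2020: C(2020, 10) = 304832018578739931133653656; 304832018578739931133653656 < 309485009821345068724781056? YES
  n = 2021: C(2021, 10) = 306347841644770462864800616; 306347841644770462864800616 < 309485009821345068724781056? YES
  n = 2022: C(2022, 10) = 307870445231474093395937796; 307870445231474093395937796 < 309485009821345068724781056? YES
  n = 2023: C(2023, 10) = 309399856285778485315440716; 309399856285778485315440716 < 309485009821345068724781056? YES
  n = 2024: C(2024, 10) = 310936101848269937576192656; 310936101848269937576192656 < 309485009821345068724781056? NO
  n = 2025: C(2025, 10) = 312479209053472269772600560; 312479209053472269772600560 < 309485009821345068724781056? NO
The largest n with C(n, 10) < 309485009821345068724781056 is n = 2023 (where E[X] = 77349964071444621328860179/77371252455336267181195264 ≈ 0.9997). Hence R_4(10) > 2023, i.e. R_4(10) ≥ 2024.

Largest n = 2023; hence R_4(10) > 2023.


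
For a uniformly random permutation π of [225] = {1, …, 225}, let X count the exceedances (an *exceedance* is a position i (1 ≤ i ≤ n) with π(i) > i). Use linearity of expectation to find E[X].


Write X = Σ_{i=1}^{225} X_i, where X_i = 1_{π(i) > i}.
For each fixed i, π(i) is uniform over {1, …, 225} (marginal of a uniform permutation), so P[π(i) > i] = (n − i)/n. Summing: Σ_{i=1}^{225} (n − i)/n = (0 + 1 + … + 224)/225 = 225(225 − 1)/(2·225) = (225 − 1)/2.
Hence E[X] = Σ_{i=1}^{225} (225 − i)/225 = 112 ≈ 112.0000.

E[X] = 112 = 112.0000.


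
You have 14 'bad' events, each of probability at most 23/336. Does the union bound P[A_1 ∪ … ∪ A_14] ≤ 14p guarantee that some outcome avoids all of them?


Union bound: P[∪_{i=1}^{14} A_i] ≤ Σ_i P[A_i] ≤ 14·p = 14·(23/336) = 23/24.
Numerically: 23/24 ≈ 0.958333.
Is 23/24 < 1? YES.
Since P[∪ A_i] ≤ 23/24 < 1, the complement has P[∩ A_i^c] ≥ 1 − 23/24 = 1/24 > 0, so some outcome avoids every A_i.

14·p = 23/24 ≈ 0.958333; existence CERTIFIED by the union bound.


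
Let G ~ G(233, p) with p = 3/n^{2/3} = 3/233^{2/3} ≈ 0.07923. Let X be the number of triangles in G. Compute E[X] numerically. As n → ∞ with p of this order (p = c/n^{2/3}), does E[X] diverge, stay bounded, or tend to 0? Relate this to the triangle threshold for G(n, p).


Number of potential triangles: C(233, 3) = 2081156.
Each occurs with probability p³ ≈ (0.07923)³ ≈ 4.973383e-04.
By linearity: E[X] = C(233, 3)·p³ ≈ 2081156 · 4.973383e-04 ≈ 1035.0386.
Since α = 2/3 < 1, p = c/n^{2/3} ≫ 1/n is above the triangle threshold p ~ 1/n. Asymptotically E[X] ~ (c³/6)·n^{3(1−α)} = (3³/6)·n^{1} → ∞; triangles are abundant w.h.p.

E[X] ≈ 1035.0386; in regime p = Θ(1/n^{2/3}) E[X] diverges (above the triangle threshold p ~ 1/n).


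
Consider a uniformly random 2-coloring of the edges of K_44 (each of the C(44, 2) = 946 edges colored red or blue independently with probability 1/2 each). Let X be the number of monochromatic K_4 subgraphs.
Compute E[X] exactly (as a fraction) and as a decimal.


Let X = Σ_S X_S over the C(44, 4) = 135751 subsets S of size 4, where X_S = 1 if the K_4 on S is monochromatic.
For a fixed S, the K_4 on S has C(4, 2) = 6 edges. P[all 6 edges red] = (1/2)^6, and likewise for blue, so P[monochromatic] = 2·(1/2)^6 = 2^{1 − 6} = 1/32.
By linearity: E[X] = C(44, 4) · 2^{1 − 6} = 135751 · 1/32 = 135751/32.
Numerically: E[X] ≈ 4242.219.

E[X] = C(44,4)·2^(1−C(4,2)) = 135751/32 ≈ 4242.219.


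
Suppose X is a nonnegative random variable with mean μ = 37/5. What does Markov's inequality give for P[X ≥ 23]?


μ = E[X] = 37/5, a = 23.
Markov: P[X ≥ 23] ≤ μ/a = (37/5)/23 = 37/115.
Numerically: ≈ 0.3217.
(Since a = 23 > μ = 7.4000, the bound 37/115 is < 1 and informative.)

P[X ≥ 23] ≤ 37/115 ≈ 0.3217.


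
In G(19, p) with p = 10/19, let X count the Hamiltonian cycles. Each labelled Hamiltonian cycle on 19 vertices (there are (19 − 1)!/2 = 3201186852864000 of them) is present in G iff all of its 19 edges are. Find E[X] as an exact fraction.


K_19 has (19 − 1)!/2 = 3201186852864000 labelled Hamiltonian cycles.
For each such Hamiltonian cycle H, let X_H = 1 if all 19 edges of H are present in G. Then P[X_H = 1] = p^{19} = (10/19)^{19} = 10000000000000000000/1978419655660313589123979.
By linearity of expectation: E[X] = Σ_H E[X_H] = 3201186852864000 · p^{19} = 3201186852864000 · 10000000000000000000/1978419655660313589123979 = 32011868528640000000000000000000000/1978419655660313589123979.
Numerically: E[X] ≈ 1.6181e+10.

E[X] = 3201186852864000 · (10/19)^{19} = 32011868528640000000000000000000000/1978419655660313589123979 ≈ 1.6181e+10.


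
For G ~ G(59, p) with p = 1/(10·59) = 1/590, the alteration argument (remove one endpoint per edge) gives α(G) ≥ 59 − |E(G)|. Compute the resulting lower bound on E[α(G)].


E[|E(G)|] = C(59, 2)·p = 1711 · (1/590) = 29/10.
E[α(G)] ≥ n − E[|E(G)|] = 59 − 29/10 = 561/10.
Numerically: ≈ 56.1000.
(This is only a lower bound; the true E[α(G)] may be larger.)

E[α(G)] ≥ 561/10 ≈ 56.1000.


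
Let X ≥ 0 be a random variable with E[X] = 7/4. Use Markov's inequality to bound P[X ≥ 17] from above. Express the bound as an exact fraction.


μ = E[X] = 7/4, a = 17.
Markov: P[X ≥ 17] ≤ μ/a = (7/4)/17 = 7/68.
Numerically: ≈ 0.10294.
(Since a = 17 > μ = 1.75000, the bound 7/68 is < 1 and informative.)

P[X ≥ 17] ≤ 7/68 ≈ 0.10294.


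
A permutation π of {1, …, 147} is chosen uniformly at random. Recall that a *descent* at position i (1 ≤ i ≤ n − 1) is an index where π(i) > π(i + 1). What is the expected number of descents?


Write X = Σ X_I over i = 1, …, 146, with X_I the indicator of one descent.
There are 146 indicators.
For each fixed i, the pair (π(i), π(i+1)) is a uniformly random ordered pair of distinct values from {1, …, 147}; by symmetry P[π(i) > π(i+1)] = 1/2.
By linearity: E[X] = 146 · (1/2) = (147 − 1) · (1/2) = 73 ≈ 73.000.

E[X] = 73 = 73.000.


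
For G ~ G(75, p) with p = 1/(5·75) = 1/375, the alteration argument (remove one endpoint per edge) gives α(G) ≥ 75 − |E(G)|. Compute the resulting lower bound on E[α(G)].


E[|E(G)|] = C(75, 2)·p = 2775 · (1/375) = 37/5.
E[α(G)] ≥ n − E[|E(G)|] = 75 − 37/5 = 338/5.
Numerically: ≈ 67.600.
(This is only a lower bound; the true E[α(G)] may be larger.)

E[α(G)] ≥ 338/5 ≈ 67.600.


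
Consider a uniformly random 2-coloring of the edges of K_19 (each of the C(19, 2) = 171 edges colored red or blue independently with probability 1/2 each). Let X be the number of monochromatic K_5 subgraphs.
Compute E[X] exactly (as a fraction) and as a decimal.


Let X = Σ_S X_S over the C(19, 5) = 11628 subsets S of size 5, where X_S = 1 if the K_5 on S is monochromatic.
For a fixed S, the K_5 on S has C(5, 2) = 10 edges. P[all 10 edges red] = (1/2)^10, and likewise for blue, so P[monochromatic] = 2·(1/2)^10 = 2^{1 − 10} = 1/512.
Summing: E[X] = C(19, 5) · 2^{1 − 10} = 11628 · 1/512 = 2907/128.
Numerically: E[X] ≈ 22.711.

E[X] = C(19,5)·2^(1−C(5,2)) = 2907/128 ≈ 22.711.


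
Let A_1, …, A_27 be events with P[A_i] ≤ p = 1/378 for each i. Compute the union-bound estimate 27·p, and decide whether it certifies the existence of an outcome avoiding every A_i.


Union bound: P[∪_{i=1}^{27} A_i] ≤ Σ_i P[A_i] ≤ 27·p = 27·(1/378) = 1/14.
Numerically: 1/14 ≈ 0.0714286.
Is 1/14 < 1? YES.
Since P[∪ A_i] ≤ 1/14 < 1, the complement has P[∩ A_i^c] ≥ 1 − 1/14 = 13/14 > 0, so some outcome avoids every A_i.

27·p = 1/14 ≈ 0.0714286; existence CERTIFIED by the union bound.


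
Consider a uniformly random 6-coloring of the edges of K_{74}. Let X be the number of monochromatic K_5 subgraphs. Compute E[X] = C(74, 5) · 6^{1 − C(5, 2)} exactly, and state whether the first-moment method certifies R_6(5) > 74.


E[X] = C(74, 5) · 6^{1 − 10} = 16108764 · 6^{−9} = 16108764/10077696.
As a reduced fraction: E[X] = 1342397/839808 ≈ 1.598457.
Is E[X] < 1? NO.
Since E[X] ≥ 1, the first-moment bound is inconclusive at n = 74; it does NOT by itself certify R_6(5) > 74.

E[X] = 1342397/839808 ≈ 1.598457; E[X] ≥ 1; first-moment method inconclusive here.


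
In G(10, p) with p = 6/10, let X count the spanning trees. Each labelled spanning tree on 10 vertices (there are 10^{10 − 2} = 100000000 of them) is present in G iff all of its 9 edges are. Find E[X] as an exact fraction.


K_10 has 10^{10 − 2} = 100000000 labelled spanning trees.
For each such spanning tree H, let X_H = 1 if all 9 edges of H are present in G. Then P[X_H = 1] = p^{9} = (3/5)^{9} = 19683/1953125.
Summing the indicators: E[X] = Σ_H E[X_H] = 100000000 · p^{9} = 100000000 · 19683/1953125 = 5038848/5.
Numerically: E[X] ≈ 1.0078e+06.

E[X] = 100000000 · (3/5)^{9} = 5038848/5 ≈ 1.0078e+06.


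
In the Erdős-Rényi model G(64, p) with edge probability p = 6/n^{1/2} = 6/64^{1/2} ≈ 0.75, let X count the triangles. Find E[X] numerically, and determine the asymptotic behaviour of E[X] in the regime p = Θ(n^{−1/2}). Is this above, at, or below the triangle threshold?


Number of potential triangles: C(64, 3) = 41664.
Each occurs with probability p³ ≈ (0.75)³ ≈ 4.21875e-01.
By linearity: E[X] = C(64, 3)·p³ ≈ 41664 · 4.21875e-01 ≈ 17577.000.
Since α = 1/2 < 1, p = c/n^{1/2} ≫ 1/n is above the triangle threshold p ~ 1/n. Asymptotically E[X] ~ (c³/6)·n^{3(1−α)} = (6³/6)·n^{1.5} → ∞; triangles are abundant w.h.p.

E[X] ≈ 17577.000; in regime p = Θ(1/n^{1/2}) E[X] diverges (above the triangle threshold p ~ 1/n).


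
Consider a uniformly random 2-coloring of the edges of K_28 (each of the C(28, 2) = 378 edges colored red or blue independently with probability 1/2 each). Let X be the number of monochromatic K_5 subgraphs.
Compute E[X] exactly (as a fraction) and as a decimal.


Let X = Σ_S X_S over the C(28, 5) = 98280 subsets S of size 5, where X_S = 1 if the K_5 on S is monochromatic.
For a fixed S, the K_5 on S has C(5, 2) = 10 edges. P[all 10 edges red] = (1/2)^10, and likewise for blue, so P[monochromatic] = 2·(1/2)^10 = 2^{1 − 10} = 1/512.
By linearity of expectation: E[X] = C(28, 5) · 2^{1 − 10} = 98280 · 1/512 = 12285/64.
Numerically: E[X] ≈ 191.9531.

E[X] = C(28,5)·2^(1−C(5,2)) = 12285/64 ≈ 191.9531.


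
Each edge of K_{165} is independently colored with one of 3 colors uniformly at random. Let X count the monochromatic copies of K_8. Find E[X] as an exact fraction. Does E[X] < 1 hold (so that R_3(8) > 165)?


E[X] = C(165, 8) · 3^{1 − 28} = 11468588169060 · 3^{−27} = 11468588169060/7625597484987.
As a reduced fraction: E[X] = 141587508260/94143178827 ≈ 1.5039593.
Is E[X] < 1? NO.
Since E[X] ≥ 1, the first-moment bound is inconclusive at n = 165; it does NOT by itself certify R_3(8) > 165.

E[X] = 141587508260/94143178827 ≈ 1.5039593; E[X] ≥ 1; first-moment method inconclusive here.


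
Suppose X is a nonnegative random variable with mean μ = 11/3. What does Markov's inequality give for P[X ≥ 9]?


μ = E[X] = 11/3, a = 9.
Markov: P[X ≥ 9] ≤ μ/a = (11/3)/9 = 11/27.
Numerically: ≈ 0.407.
(Since a = 9 > μ = 3.667, the bound 11/27 is < 1 and informative.)

P[X ≥ 9] ≤ 11/27 ≈ 0.407.


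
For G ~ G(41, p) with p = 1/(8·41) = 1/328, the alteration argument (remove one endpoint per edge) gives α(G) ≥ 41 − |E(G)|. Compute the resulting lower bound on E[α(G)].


E[|E(G)|] = C(41, 2)·p = 820 · (1/328) = 5/2.
E[α(G)] ≥ n − E[|E(G)|] = 41 − 5/2 = 77/2.
Numerically: ≈ 38.500000.
(This is only a lower bound; the true E[α(G)] may be larger.)

E[α(G)] ≥ 77/2 ≈ 38.500000.


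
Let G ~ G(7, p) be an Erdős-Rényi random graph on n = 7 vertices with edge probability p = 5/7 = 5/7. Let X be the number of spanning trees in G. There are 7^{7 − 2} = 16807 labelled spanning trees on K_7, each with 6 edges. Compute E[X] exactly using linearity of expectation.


K_7 has 7^{7 − 2} = 16807 labelled spanning trees.
For each such spanning tree H, let X_H = 1 if all 6 edges of H are present in G. Then P[X_H = 1] = p^{6} = (5/7)^{6} = 15625/117649.
By linearity of expectation: E[X] = Σ_H E[X_H] = 16807 · p^{6} = 16807 · 15625/117649 = 15625/7.
Numerically: E[X] ≈ 2232.14.

E[X] = 16807 · (5/7)^{6} = 15625/7 ≈ 2232.14.


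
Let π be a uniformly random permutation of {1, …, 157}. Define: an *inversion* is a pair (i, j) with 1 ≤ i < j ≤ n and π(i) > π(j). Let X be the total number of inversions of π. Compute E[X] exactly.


Write X = Σ X_I over the C(157, 2) = 12246 pairs i < j, with X_I the indicator of one inversion.
There are 12246 indicators.
For each fixed pair i < j, the values π(i) and π(j) are two distinct elements of {1, …, 157} in uniformly random order; by symmetry P[π(i) > π(j)] = 1/2.
By linearity: E[X] = 12246 · (1/2) = C(157, 2) · (1/2) = 12246/2 = 6123 ≈ 6123.000000.

E[X] = 6123 = 6123.000000.


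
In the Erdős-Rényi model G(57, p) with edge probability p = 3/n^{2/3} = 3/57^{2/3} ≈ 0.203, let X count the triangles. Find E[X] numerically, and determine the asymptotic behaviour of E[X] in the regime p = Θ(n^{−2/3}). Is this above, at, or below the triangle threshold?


Number of potential triangles: C(57, 3) = 29260.
Each occurs with probability p³ ≈ (0.203)³ ≈ 8.31025e-03.
By linearity: E[X] = C(57, 3)·p³ ≈ 29260 · 8.31025e-03 ≈ 243.158.
Since α = 2/3 < 1, p = c/n^{2/3} ≫ 1/n is above the triangle threshold p ~ 1/n. Asymptotically E[X] ~ (c³/6)·n^{3(1−α)} = (3³/6)·n^{1} → ∞; triangles are abundant w.h.p.

E[X] ≈ 243.158; in regime p = Θ(1/n^{2/3}) E[X] diverges (above the triangle threshold p ~ 1/n).


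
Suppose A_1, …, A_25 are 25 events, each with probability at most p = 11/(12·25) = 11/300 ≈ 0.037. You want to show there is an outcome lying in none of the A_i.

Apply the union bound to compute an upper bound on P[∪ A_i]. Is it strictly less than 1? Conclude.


Union bound: P[∪_{i=1}^{25} A_i] ≤ Σ_i P[A_i] ≤ 25·p = 25·(11/300) = 11/12.
Numerically: 11/12 ≈ 0.917.
Is 11/12 < 1? YES.
Since P[∪ A_i] ≤ 11/12 < 1, the complement has P[∩ A_i^c] ≥ 1 − 11/12 = 1/12 > 0, so some outcome avoids every A_i.

25·p = 11/12 ≈ 0.917; existence CERTIFIED by the union bound.


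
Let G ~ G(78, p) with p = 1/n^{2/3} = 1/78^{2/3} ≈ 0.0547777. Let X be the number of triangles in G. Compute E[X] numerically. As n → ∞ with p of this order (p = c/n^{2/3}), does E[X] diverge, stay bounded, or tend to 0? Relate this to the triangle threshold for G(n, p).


Number of potential triangles: C(78, 3) = 76076.
Each occurs with probability p³ ≈ (0.0547777)³ ≈ 1.64365549e-04.
By linearity: E[X] = C(78, 3)·p³ ≈ 76076 · 1.64365549e-04 ≈ 12.504274.
Since α = 2/3 < 1, p = c/n^{2/3} ≫ 1/n is above the triangle threshold p ~ 1/n. Asymptotically E[X] ~ (c³/6)·n^{3(1−α)} = (1³/6)·n^{1} → ∞; triangles are abundant w.h.p.

E[X] ≈ 12.504274; in regime p = Θ(1/n^{2/3}) E[X] diverges (above the triangle threshold p ~ 1/n).


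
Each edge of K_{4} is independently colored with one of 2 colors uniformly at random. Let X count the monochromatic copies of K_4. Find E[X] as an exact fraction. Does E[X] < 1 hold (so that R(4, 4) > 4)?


E[X] = C(4, 4) · 2^{1 − 6} = 1 · 2^{−5} = 1/32.
As a reduced fraction: E[X] = 1/32 ≈ 0.0312.
Is E[X] < 1? YES.
Since E[X] < 1, there exists a 2-coloring of K_{4} with no monochromatic K_4; hence R(4, 4) > 4.

E[X] = 1/32 ≈ 0.0312; E[X] < 1, so R(4, 4) > 4.


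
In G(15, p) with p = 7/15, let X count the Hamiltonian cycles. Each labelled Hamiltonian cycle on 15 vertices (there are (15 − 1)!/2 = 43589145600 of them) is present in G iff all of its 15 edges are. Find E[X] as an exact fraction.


K_15 has (15 − 1)!/2 = 43589145600 labelled Hamiltonian cycles.
For each such Hamiltonian cycle H, let X_H = 1 if all 15 edges of H are present in G. Then P[X_H = 1] = p^{15} = (7/15)^{15} = 4747561509943/437893890380859375.
By linearity: E[X] = Σ_H E[X_H] = 43589145600 · p^{15} = 43589145600 · 4747561509943/437893890380859375 = 34064551424174695424/72081298828125.
Numerically: E[X] ≈ 4.73e+05.

E[X] = 43589145600 · (7/15)^{15} = 34064551424174695424/72081298828125 ≈ 4.73e+05.


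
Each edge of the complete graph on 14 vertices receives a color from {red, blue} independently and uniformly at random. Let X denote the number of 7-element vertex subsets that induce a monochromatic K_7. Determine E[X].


Let X = Σ_S X_S over the C(14, 7) = 3432 subsets S of size 7, where X_S = 1 if the K_7 on S is monochromatic.
For a fixed S, the K_7 on S has C(7, 2) = 21 edges. P[all 21 edges red] = (1/2)^21, and likewise for blue, so P[monochromatic] = 2·(1/2)^21 = 2^{1 − 21} = 1/1048576.
By linearity of expectation: E[X] = C(14, 7) · 2^{1 − 21} = 3432 · 1/1048576 = 429/131072.
Numerically: E[X] ≈ 0.003273.

E[X] = C(14,7)·2^(1−C(7,2)) = 429/131072 ≈ 0.003273.


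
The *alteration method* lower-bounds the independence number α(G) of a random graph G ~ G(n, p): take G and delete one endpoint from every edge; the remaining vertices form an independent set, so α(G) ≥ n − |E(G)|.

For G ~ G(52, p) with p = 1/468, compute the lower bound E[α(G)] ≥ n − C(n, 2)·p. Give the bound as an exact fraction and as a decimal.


E[|E(G)|] = C(52, 2)·p = 1326 · (1/468) = 17/6.
E[α(G)] ≥ n − E[|E(G)|] = 52 − 17/6 = 295/6.
Numerically: ≈ 49.166667.
(This is only a lower bound; the true E[α(G)] may be larger.)

E[α(G)] ≥ 295/6 ≈ 49.166667.


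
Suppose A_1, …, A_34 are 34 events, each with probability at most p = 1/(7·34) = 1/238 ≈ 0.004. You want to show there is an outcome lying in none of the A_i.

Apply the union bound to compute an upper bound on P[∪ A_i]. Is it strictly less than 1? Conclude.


Union bound: P[∪_{i=1}^{34} A_i] ≤ Σ_i P[A_i] ≤ 34·p = 34·(1/238) = 1/7.
Numerically: 1/7 ≈ 0.143.
Is 1/7 < 1? YES.
Since P[∪ A_i] ≤ 1/7 < 1, the complement has P[∩ A_i^c] ≥ 1 − 1/7 = 6/7 > 0, so some outcome avoids every A_i.

34·p = 1/7 ≈ 0.143; existence CERTIFIED by the union bound.


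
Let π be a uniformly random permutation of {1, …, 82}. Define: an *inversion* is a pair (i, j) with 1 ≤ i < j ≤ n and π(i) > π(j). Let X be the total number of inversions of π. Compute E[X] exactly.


Write X = Σ X_I over the C(82, 2) = 3321 pairs i < j, with X_I the indicator of one inversion.
There are 3321 indicators.
For each fixed pair i < j, the values π(i) and π(j) are two distinct elements of {1, …, 82} in uniformly random order; by symmetry P[π(i) > π(j)] = 1/2.
By linearity: E[X] = 3321 · (1/2) = C(82, 2) · (1/2) = 3321/2 = 3321/2 ≈ 1660.500000.

E[X] = 3321/2 = 1660.500000.


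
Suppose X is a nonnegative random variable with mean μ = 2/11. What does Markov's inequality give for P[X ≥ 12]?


μ = E[X] = 2/11, a = 12.
Markov: P[X ≥ 12] ≤ μ/a = (2/11)/12 = 1/66.
Numerically: ≈ 0.0152.
(Since a = 12 > μ = 0.1818, the bound 1/66 is < 1 and informative.)

P[X ≥ 12] ≤ 1/66 ≈ 0.0152.


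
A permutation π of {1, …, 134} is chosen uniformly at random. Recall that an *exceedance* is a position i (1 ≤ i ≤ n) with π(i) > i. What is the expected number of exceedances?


Write X = Σ_{i=1}^{134} X_i, where X_i = 1_{π(i) > i}.
For each fixed i, π(i) is uniform over {1, …, 134} (marginal of a uniform permutation), so P[π(i) > i] = (n − i)/n. Summing: Σ_{i=1}^{134} (n − i)/n = (0 + 1 + … + 133)/134 = 134(134 − 1)/(2·134) = (134 − 1)/2.
Hence E[X] = Σ_{i=1}^{134} (134 − i)/134 = 133/2 ≈ 66.500000.

E[X] = 133/2 = 66.500000.


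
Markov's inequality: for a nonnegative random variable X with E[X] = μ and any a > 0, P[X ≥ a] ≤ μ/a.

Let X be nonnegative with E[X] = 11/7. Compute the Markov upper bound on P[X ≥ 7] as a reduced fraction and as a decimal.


μ = E[X] = 11/7, a = 7.
Markov: P[X ≥ 7] ≤ μ/a = (11/7)/7 = 11/49.
Numerically: ≈ 0.224490.
(Since a = 7 > μ = 1.571429, the bound 11/49 is < 1 and informative.)

P[X ≥ 7] ≤ 11/49 ≈ 0.224490.


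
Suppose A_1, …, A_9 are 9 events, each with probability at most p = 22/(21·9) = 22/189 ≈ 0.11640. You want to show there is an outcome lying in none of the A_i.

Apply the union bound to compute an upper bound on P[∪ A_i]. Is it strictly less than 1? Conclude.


Union bound: P[∪_{i=1}^{9} A_i] ≤ Σ_i P[A_i] ≤ 9·p = 9·(22/189) = 22/21.
Numerically: 22/21 ≈ 1.04762.
Is 22/21 < 1? NO.
Since the bound 22/21 is ≥ 1, the union bound is uninformative here; it does NOT by itself certify existence.

9·p = 22/21 ≈ 1.04762; existence NOT certified by the union bound.


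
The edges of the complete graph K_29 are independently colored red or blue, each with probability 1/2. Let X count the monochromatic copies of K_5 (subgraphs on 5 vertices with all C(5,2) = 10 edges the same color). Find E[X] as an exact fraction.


Let X = Σ_S X_S over the C(29, 5) = 118755 subsets S of size 5, where X_S = 1 if the K_5 on S is monochromatic.
For a fixed S, the K_5 on S has C(5, 2) = 10 edges. P[all 10 edges red] = (1/2)^10, and likewise for blue, so P[monochromatic] = 2·(1/2)^10 = 2^{1 − 10} = 1/512.
By linearity: E[X] = C(29, 5) · 2^{1 − 10} = 118755 · 1/512 = 118755/512.
Numerically: E[X] ≈ 231.94336.

E[X] = C(29,5)·2^(1−C(5,2)) = 118755/512 ≈ 231.94336.


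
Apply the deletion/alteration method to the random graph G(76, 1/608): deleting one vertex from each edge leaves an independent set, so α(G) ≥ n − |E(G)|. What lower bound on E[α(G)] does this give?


E[|E(G)|] = C(76, 2)·p = 2850 · (1/608) = 75/16.
E[α(G)] ≥ n − E[|E(G)|] = 76 − 75/16 = 1141/16.
Numerically: ≈ 71.312500.
(This is only a lower bound; the true E[α(G)] may be larger.)

E[α(G)] ≥ 1141/16 ≈ 71.312500.


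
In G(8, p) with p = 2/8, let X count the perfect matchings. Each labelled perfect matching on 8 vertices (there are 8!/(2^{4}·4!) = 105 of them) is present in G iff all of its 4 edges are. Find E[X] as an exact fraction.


K_8 has 8!/(2^{4}·4!) = 105 labelled perfect matchings.
For each such perfect matching H, let X_H = 1 if all 4 edges of H are present in G. Then P[X_H = 1] = p^{4} = (1/4)^{4} = 1/256.
By linearity: E[X] = Σ_H E[X_H] = 105 · p^{4} = 105 · 1/256 = 105/256.
Numerically: E[X] ≈ 0.410156.

E[X] = 105 · (1/4)^{4} = 105/256 ≈ 0.410156.


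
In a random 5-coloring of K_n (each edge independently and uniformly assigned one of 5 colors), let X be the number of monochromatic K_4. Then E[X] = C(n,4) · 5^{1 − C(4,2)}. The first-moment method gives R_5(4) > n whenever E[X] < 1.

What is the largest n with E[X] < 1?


We need C(n, 4) · 5^{1 − 6} < 1, i.e. C(n, 4) < 5^{6 − 1} = 3125.
Check values of n near the boundary:
  n = 16: C(16, 4) = 1820; 1820 < 3125? YES
  n = 17: C(17, 4) = 2380; 2380 < 3125? YES
  n = 18: C(18, 4) = 3060; 3060 < 3125? YES
  n = 19: C(19, 4) = 3876; 3876 < 3125? NO
  n = 20: C(20, 4) = 4845; 4845 < 3125? NO
The largest n with C(n, 4) < 3125 is n = 18 (where E[X] = 612/625 ≈ 0.979200). Hence R_5(4) > 18, i.e. R_5(4) ≥ 19.

Largest n = 18; hence R_5(4) > 18.


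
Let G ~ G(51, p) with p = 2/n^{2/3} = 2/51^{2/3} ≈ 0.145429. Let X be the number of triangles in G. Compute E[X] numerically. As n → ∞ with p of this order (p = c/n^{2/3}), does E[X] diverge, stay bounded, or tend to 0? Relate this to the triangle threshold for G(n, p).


Number of potential triangles: C(51, 3) = 20825.
Each occurs with probability p³ ≈ (0.145429)³ ≈ 3.07574010e-03.
By linearity: E[X] = C(51, 3)·p³ ≈ 20825 · 3.07574010e-03 ≈ 64.052288.
Since α = 2/3 < 1, p = c/n^{2/3} ≫ 1/n is above the triangle threshold p ~ 1/n. Asymptotically E[X] ~ (c³/6)·n^{3(1−α)} = (2³/6)·n^{1} → ∞; triangles are abundant w.h.p.

E[X] ≈ 64.052288; in regime p = Θ(1/n^{2/3}) E[X] diverges (above the triangle threshold p ~ 1/n).


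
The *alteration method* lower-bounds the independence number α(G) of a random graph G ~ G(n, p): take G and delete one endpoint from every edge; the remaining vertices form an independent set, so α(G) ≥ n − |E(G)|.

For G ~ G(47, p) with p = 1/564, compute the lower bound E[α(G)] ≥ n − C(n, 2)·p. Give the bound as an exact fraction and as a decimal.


E[|E(G)|] = C(47, 2)·p = 1081 · (1/564) = 23/12.
E[α(G)] ≥ n − E[|E(G)|] = 47 − 23/12 = 541/12.
Numerically: ≈ 45.0833.
(This is only a lower bound; the true E[α(G)] may be larger.)

E[α(G)] ≥ 541/12 ≈ 45.0833.


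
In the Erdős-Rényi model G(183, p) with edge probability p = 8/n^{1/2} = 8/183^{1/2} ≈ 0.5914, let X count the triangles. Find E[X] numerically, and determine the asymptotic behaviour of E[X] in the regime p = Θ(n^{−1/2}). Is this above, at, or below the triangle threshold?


Number of potential triangles: C(183, 3) = 1004731.
Each occurs with probability p³ ≈ (0.5914)³ ≈ 2.068204e-01.
By linearity: E[X] = C(183, 3)·p³ ≈ 1004731 · 2.068204e-01 ≈ 207798.8447.
Since α = 1/2 < 1, p = c/n^{1/2} ≫ 1/n is above the triangle threshold p ~ 1/n. Asymptotically E[X] ~ (c³/6)·n^{3(1−α)} = (8³/6)·n^{1.5} → ∞; triangles are abundant w.h.p.

E[X] ≈ 207798.8447; in regime p = Θ(1/n^{1/2}) E[X] diverges (above the triangle threshold p ~ 1/n).


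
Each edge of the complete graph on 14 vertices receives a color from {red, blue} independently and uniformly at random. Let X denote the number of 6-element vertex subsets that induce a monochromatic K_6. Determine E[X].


Let X = Σ_S X_S over the C(14, 6) = 3003 subsets S of size 6, where X_S = 1 if the K_6 on S is monochromatic.
For a fixed S, the K_6 on S has C(6, 2) = 15 edges. P[all 15 edges red] = (1/2)^15, and likewise for blue, so P[monochromatic] = 2·(1/2)^15 = 2^{1 − 15} = 1/16384.
By linearity of expectation: E[X] = C(14, 6) · 2^{1 − 15} = 3003 · 1/16384 = 3003/16384.
Numerically: E[X] ≈ 0.183289.

E[X] = C(14,6)·2^(1−C(6,2)) = 3003/16384 ≈ 0.183289.


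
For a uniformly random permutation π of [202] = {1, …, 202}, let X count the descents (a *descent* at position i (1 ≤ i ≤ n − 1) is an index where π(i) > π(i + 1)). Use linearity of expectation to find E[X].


Write X = Σ X_I over i = 1, …, 201, with X_I the indicator of one descent.
There are 201 indicators.
For each fixed i, the pair (π(i), π(i+1)) is a uniformly random ordered pair of distinct values from {1, …, 202}; by symmetry P[π(i) > π(i+1)] = 1/2.
By linearity: E[X] = 201 · (1/2) = (202 − 1) · (1/2) = 201/2 ≈ 100.50000.

E[X] = 201/2 = 100.50000.


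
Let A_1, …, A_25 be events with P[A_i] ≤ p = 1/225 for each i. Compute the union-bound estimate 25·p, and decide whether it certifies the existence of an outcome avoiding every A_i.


Union bound: P[∪_{i=1}^{25} A_i] ≤ Σ_i P[A_i] ≤ 25·p = 25·(1/225) = 1/9.
Numerically: 1/9 ≈ 0.1111.
Is 1/9 < 1? YES.
Since P[∪ A_i] ≤ 1/9 < 1, the complement has P[∩ A_i^c] ≥ 1 − 1/9 = 8/9 > 0, so some outcome avoids every A_i.

25·p = 1/9 ≈ 0.1111; existence CERTIFIED by the union bound.


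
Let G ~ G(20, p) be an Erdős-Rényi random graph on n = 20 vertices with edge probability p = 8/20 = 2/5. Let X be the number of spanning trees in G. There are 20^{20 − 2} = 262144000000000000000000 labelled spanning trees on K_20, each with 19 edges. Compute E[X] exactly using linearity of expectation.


K_20 has 20^{20 − 2} = 262144000000000000000000 labelled spanning trees.
For each such spanning tree H, let X_H = 1 if all 19 edges of H are present in G. Then P[X_H = 1] = p^{19} = (2/5)^{19} = 524288/19073486328125.
By linearity of expectation: E[X] = Σ_H E[X_H] = 262144000000000000000000 · p^{19} = 262144000000000000000000 · 524288/19073486328125 = 36028797018963968/5.
Numerically: E[X] ≈ 7.2058e+15.

E[X] = 262144000000000000000000 · (2/5)^{19} = 36028797018963968/5 ≈ 7.2058e+15.


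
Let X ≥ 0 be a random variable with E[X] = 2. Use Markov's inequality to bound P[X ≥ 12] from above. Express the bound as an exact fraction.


μ = E[X] = 2, a = 12.
Markov: P[X ≥ 12] ≤ μ/a = (2)/12 = 1/6.
Numerically: ≈ 0.167.
(Since a = 12 > μ = 2.000, the bound 1/6 is < 1 and informative.)

P[X ≥ 12] ≤ 1/6 ≈ 0.167.


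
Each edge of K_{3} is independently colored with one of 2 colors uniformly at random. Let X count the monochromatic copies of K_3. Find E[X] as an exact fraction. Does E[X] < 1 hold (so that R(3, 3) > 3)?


E[X] = C(3, 3) · 2^{1 − 3} = 1 · 2^{−2} = 1/4.
As a reduced fraction: E[X] = 1/4 ≈ 0.250.
Is E[X] < 1? YES.
Since E[X] < 1, there exists a 2-coloring of K_{3} with no monochromatic K_3; hence R(3, 3) > 3.

E[X] = 1/4 ≈ 0.250; E[X] < 1, so R(3, 3) > 3.


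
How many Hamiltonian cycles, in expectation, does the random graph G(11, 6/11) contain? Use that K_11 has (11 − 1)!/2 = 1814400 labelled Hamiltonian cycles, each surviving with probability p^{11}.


K_11 has (11 − 1)!/2 = 1814400 labelled Hamiltonian cycles.
For each such Hamiltonian cycle H, let X_H = 1 if all 11 edges of H are present in G. Then P[X_H = 1] = p^{11} = (6/11)^{11} = 362797056/285311670611.
By linearity of expectation: E[X] = Σ_H E[X_H] = 1814400 · p^{11} = 1814400 · 362797056/285311670611 = 658258978406400/285311670611.
Numerically: E[X] ≈ 2307.2.

E[X] = 1814400 · (6/11)^{11} = 658258978406400/285311670611 ≈ 2307.2.


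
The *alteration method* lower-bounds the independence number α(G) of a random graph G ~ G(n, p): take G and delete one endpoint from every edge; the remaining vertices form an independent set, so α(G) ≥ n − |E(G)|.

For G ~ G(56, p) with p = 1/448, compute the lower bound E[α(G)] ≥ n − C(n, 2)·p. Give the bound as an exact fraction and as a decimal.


E[|E(G)|] = C(56, 2)·p = 1540 · (1/448) = 55/16.
E[α(G)] ≥ n − E[|E(G)|] = 56 − 55/16 = 841/16.
Numerically: ≈ 52.562500.
(This is only a lower bound; the true E[α(G)] may be larger.)

E[α(G)] ≥ 841/16 ≈ 52.562500.


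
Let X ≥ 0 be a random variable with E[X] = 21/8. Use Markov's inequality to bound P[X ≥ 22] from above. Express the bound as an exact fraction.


μ = E[X] = 21/8, a = 22.
Markov: P[X ≥ 22] ≤ μ/a = (21/8)/22 = 21/176.
Numerically: ≈ 0.119318.
(Since a = 22 > μ = 2.625000, the bound 21/176 is < 1 and informative.)

P[X ≥ 22] ≤ 21/176 ≈ 0.119318.


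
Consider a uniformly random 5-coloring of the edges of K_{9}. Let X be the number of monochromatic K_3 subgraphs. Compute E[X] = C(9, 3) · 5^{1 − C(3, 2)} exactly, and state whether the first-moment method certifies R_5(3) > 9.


E[X] = C(9, 3) · 5^{1 − 3} = 84 · 5^{−2} = 84/25.
As a reduced fraction: E[X] = 84/25 ≈ 3.3600.
Is E[X] < 1? NO.
Since E[X] ≥ 1, the first-moment bound is inconclusive at n = 9; it does NOT by itself certify R_5(3) > 9.

E[X] = 84/25 ≈ 3.3600; E[X] ≥ 1; first-moment method inconclusive here.


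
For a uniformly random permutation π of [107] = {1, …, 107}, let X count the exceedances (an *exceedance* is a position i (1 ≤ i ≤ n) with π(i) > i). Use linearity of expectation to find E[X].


Write X = Σ_{i=1}^{107} X_i, where X_i = 1_{π(i) > i}.
For each fixed i, π(i) is uniform over {1, …, 107} (marginal of a uniform permutation), so P[π(i) > i] = (n − i)/n. Summing: Σ_{i=1}^{107} (n − i)/n = (0 + 1 + … + 106)/107 = 107(107 − 1)/(2·107) = (107 − 1)/2.
Hence E[X] = Σ_{i=1}^{107} (107 − i)/107 = 53 ≈ 53.000000.

E[X] = 53 = 53.000000.


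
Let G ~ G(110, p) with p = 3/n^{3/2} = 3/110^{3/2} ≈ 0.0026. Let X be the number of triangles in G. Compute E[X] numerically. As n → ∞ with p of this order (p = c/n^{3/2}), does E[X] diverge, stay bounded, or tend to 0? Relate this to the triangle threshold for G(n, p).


Number of potential triangles: C(110, 3) = 215820.
Each occurs with probability p³ ≈ (0.0026)³ ≈ 1.75831e-08.
By linearity: E[X] = C(110, 3)·p³ ≈ 215820 · 1.75831e-08 ≈ 0.004.
Since α = 3/2 > 1, p = c/n^{3/2} = o(1/n) is below the triangle threshold p ~ 1/n. Asymptotically E[X] ~ (c³/6)·n^{3(1−α)} = (3³/6)·n^{-1.5} → 0, so by Markov's inequality G has no triangles w.h.p.

E[X] ≈ 0.004; in regime p = Θ(1/n^{3/2}) E[X] tends to 0 (below the triangle threshold p ~ 1/n).


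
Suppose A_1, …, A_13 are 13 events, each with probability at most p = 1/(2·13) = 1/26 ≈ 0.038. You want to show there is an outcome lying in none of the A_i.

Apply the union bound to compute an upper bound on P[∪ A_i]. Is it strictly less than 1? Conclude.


Union bound: P[∪_{i=1}^{13} A_i] ≤ Σ_i P[A_i] ≤ 13·p = 13·(1/26) = 1/2.
Numerically: 1/2 ≈ 0.500.
Is 1/2 < 1? YES.
Since P[∪ A_i] ≤ 1/2 < 1, the complement has P[∩ A_i^c] ≥ 1 − 1/2 = 1/2 > 0, so some outcome avoids every A_i.

13·p = 1/2 ≈ 0.500; existence CERTIFIED by the union bound.


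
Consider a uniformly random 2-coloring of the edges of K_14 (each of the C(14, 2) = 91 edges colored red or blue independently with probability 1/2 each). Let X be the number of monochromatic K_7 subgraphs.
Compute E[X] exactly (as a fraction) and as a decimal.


Let X = Σ_S X_S over the C(14, 7) = 3432 subsets S of size 7, where X_S = 1 if the K_7 on S is monochromatic.
For a fixed S, the K_7 on S has C(7, 2) = 21 edges. P[all 21 edges red] = (1/2)^21, and likewise for blue, so P[monochromatic] = 2·(1/2)^21 = 2^{1 − 21} = 1/1048576.
Summing: E[X] = C(14, 7) · 2^{1 − 21} = 3432 · 1/1048576 = 429/131072.
Numerically: E[X] ≈ 0.003.

E[X] = C(14,7)·2^(1−C(7,2)) = 429/131072 ≈ 0.003.


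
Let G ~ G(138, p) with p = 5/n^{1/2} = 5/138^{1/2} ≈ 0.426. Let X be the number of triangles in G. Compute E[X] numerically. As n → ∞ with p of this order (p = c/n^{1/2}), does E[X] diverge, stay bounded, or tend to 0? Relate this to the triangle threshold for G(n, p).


Number of potential triangles: C(138, 3) = 428536.
Each occurs with probability p³ ≈ (0.426)³ ≈ 7.71066e-02.
By linearity: E[X] = C(138, 3)·p³ ≈ 428536 · 7.71066e-02 ≈ 33042.941.
Since α = 1/2 < 1, p = c/n^{1/2} ≫ 1/n is above the triangle threshold p ~ 1/n. Asymptotically E[X] ~ (c³/6)·n^{3(1−α)} = (5³/6)·n^{1.5} → ∞; triangles are abundant w.h.p.

E[X] ≈ 33042.941; in regime p = Θ(1/n^{1/2}) E[X] diverges (above the triangle threshold p ~ 1/n).


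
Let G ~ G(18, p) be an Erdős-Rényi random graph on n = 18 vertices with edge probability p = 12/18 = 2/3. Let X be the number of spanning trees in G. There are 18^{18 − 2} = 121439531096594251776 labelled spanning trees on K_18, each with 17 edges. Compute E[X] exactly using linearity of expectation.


K_18 has 18^{18 − 2} = 121439531096594251776 labelled spanning trees.
For each such spanning tree H, let X_H = 1 if all 17 edges of H are present in G. Then P[X_H = 1] = p^{17} = (2/3)^{17} = 131072/129140163.
By linearity: E[X] = Σ_H E[X_H] = 121439531096594251776 · p^{17} = 121439531096594251776 · 131072/129140163 = 123256172596690944.
Numerically: E[X] ≈ 1.23e+17.

E[X] = 121439531096594251776 · (2/3)^{17} = 123256172596690944 ≈ 1.23e+17.


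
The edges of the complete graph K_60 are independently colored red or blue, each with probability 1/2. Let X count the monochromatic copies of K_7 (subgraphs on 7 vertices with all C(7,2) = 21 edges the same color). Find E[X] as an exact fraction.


Let X = Σ_S X_S over the C(60, 7) = 386206920 subsets S of size 7, where X_S = 1 if the K_7 on S is monochromatic.
For a fixed S, the K_7 on S has C(7, 2) = 21 edges. P[all 21 edges red] = (1/2)^21, and likewise for blue, so P[monochromatic] = 2·(1/2)^21 = 2^{1 − 21} = 1/1048576.
By linearity: E[X] = C(60, 7) · 2^{1 − 21} = 386206920 · 1/1048576 = 48275865/131072.
Numerically: E[X] ≈ 368.3156.

E[X] = C(60,7)·2^(1−C(7,2)) = 48275865/131072 ≈ 368.3156.


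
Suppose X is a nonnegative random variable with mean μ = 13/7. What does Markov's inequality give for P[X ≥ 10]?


μ = E[X] = 13/7, a = 10.
Markov: P[X ≥ 10] ≤ μ/a = (13/7)/10 = 13/70.
Numerically: ≈ 0.186.
(Since a = 10 > μ = 1.857, the bound 13/70 is < 1 and informative.)

P[X ≥ 10] ≤ 13/70 ≈ 0.186.


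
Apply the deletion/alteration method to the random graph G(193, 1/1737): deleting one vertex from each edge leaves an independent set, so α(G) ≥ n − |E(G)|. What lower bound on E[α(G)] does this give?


E[|E(G)|] = C(193, 2)·p = 18528 · (1/1737) = 32/3.
E[α(G)] ≥ n − E[|E(G)|] = 193 − 32/3 = 547/3.
Numerically: ≈ 182.33333.
(This is only a lower bound; the true E[α(G)] may be larger.)

E[α(G)] ≥ 547/3 ≈ 182.33333.


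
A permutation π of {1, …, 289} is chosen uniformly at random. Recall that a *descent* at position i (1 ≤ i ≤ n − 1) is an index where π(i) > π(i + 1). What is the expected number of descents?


Write X = Σ X_I over i = 1, …, 288, with X_I the indicator of one descent.
There are 288 indicators.
For each fixed i, the pair (π(i), π(i+1)) is a uniformly random ordered pair of distinct values from {1, …, 289}; by symmetry P[π(i) > π(i+1)] = 1/2.
By linearity: E[X] = 288 · (1/2) = (289 − 1) · (1/2) = 144 ≈ 144.00000.

E[X] = 144 = 144.00000.


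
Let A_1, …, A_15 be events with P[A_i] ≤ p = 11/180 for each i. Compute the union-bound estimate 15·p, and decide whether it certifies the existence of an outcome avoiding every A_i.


Union bound: P[∪_{i=1}^{15} A_i] ≤ Σ_i P[A_i] ≤ 15·p = 15·(11/180) = 11/12.
Numerically: 11/12 ≈ 0.9167.
Is 11/12 < 1? YES.
Since P[∪ A_i] ≤ 11/12 < 1, the complement has P[∩ A_i^c] ≥ 1 − 11/12 = 1/12 > 0, so some outcome avoids every A_i.

15·p = 11/12 ≈ 0.9167; existence CERTIFIED by the union bound.


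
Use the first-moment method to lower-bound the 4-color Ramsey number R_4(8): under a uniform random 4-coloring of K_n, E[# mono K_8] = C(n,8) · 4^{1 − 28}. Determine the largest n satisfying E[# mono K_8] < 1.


We need C(n, 8) · 4^{1 − 28} < 1, i.e. C(n, 8) < 4^{28 − 1} = 18014398509481984.
Check values of n near the boundary:
  n = 405: C(405, 8) = 16745853821188050; 16745853821188050 < 18014398509481984? YES
  n = 406: C(406, 8) = 17082453897995850; 17082453897995850 < 18014398509481984? YES
  n = 407: C(407, 8) = 17424959239309050; 17424959239309050 < 18014398509481984? YES
  n = 408: C(408, 8) = 17773458424095231; 17773458424095231 < 18014398509481984? YES
  n = 409: C(409, 8) = 18128041135797879; 18128041135797879 < 18014398509481984? NO
  n = 410: C(410, 8) = 18488798173326195; 18488798173326195 < 18014398509481984? NO
The largest n with C(n, 8) < 18014398509481984 is n = 408 (where E[X] = 17773458424095231/18014398509481984 ≈ 0.9866251). Hence R_4(8) > 408, i.e. R_4(8) ≥ 409.

Largest n = 408; hence R_4(8) > 408.
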